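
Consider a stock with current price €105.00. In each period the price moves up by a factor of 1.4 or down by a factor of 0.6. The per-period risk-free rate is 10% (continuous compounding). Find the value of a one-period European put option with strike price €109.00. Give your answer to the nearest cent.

€15.34

Risk-neutral probability p = (e^0.1 − 0.6)/(1.4 − 0.6) = 0.5052/0.8000 = 0.6315
Terminal stock prices: S_u = 147, S_d = 63
Terminal payoffs (K − S): max(-38, 0) = 0, max(46, 0) = 46
Node 0 (S = 105): V_0 = e^(−0.1)·[0.6315·0.0000 + 0.3685·46.0000] = 15.3394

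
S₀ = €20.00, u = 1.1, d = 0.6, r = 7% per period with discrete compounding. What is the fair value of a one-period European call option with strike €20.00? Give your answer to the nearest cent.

Risk-neutral probability p = (1 + 0.07 − 0.6)/(1.1 − 0.6) = 0.4700/0.5000 = 0.9400
Terminal stock prices: S_u = 22, S_d = 12
Terminal payoffs (S − K): max(2, 0) = 2, max(-8, 0) = 0
Node 0 (S = 20): V_0 = 1/1.07·[0.9400·2.0000 + 0.0600·0.0000] = 1.7570

€1.76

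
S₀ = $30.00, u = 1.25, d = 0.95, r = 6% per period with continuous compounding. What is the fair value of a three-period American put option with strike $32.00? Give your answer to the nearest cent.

Risk-neutral probability p = (e^0.06 − 0.95)/(1.25 − 0.95) = 0.1118/0.3000 = 0.3728
Terminal stock prices: S_uuu = 58.59, S_uud = 44.53, S_udd = 33.84, S_ddd = 25.72
Terminal payoffs (K − S): max(-26.59, 0) = 0, max(-12.53, 0) = 0, max(-1.844, 0) = 0, max(6.279, 0) = 6.279
Node uu (S = 46.88): continuation = e^(−0.06)·[0.3728·0.0000 + 0.6272·0.0000] = 0.0000; exercise value = 0.0000 ≤ continuation, so V_uu = 0.0000
Node ud (S = 35.62): continuation = e^(−0.06)·[0.3728·0.0000 + 0.6272·0.0000] = 0.0000; exercise value = 0.0000 ≤ continuation, so V_ud = 0.0000
Node dd (S = 27.07): continuation = e^(−0.06)·[0.3728·0.0000 + 0.6272·6.2788] = 3.7088; exercise value = 4.9250 > continuation, so V_dd = 4.9250 (exercise)
Node u (S = 37.5): continuation = e^(−0.06)·[0.3728·0.0000 + 0.6272·0.0000] = 0.0000; exercise value = 0.0000 ≤ continuation, so V_u = 0.0000
Node d (S = 28.5): continuation = e^(−0.06)·[0.3728·0.0000 + 0.6272·4.9250] = 2.9091; exercise value = 3.5000 > continuation, so V_d = 3.5000 (exercise)
Node 0 (S = 30): continuation = e^(−0.06)·[0.3728·0.0000 + 0.6272·3.5000] = 2.0674; exercise value = 2.0000 ≤ continuation, so V_0 = 2.0674

$2.07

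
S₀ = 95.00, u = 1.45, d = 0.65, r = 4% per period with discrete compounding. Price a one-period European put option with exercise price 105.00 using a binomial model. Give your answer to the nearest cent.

21.31

Risk-neutral probability p = (1 + 0.04 − 0.65)/(1.45 − 0.65) = 0.3900/0.8000 = 0.4875
Terminal stock prices: S_u = 137.8, S_d = 61.75
Terminal payoffs (K − S): max(-32.75, 0) = 0, max(43.25, 0) = 43.25
Node 0 (S = 95): V_0 = 1/1.04·[0.4875·0.0000 + 0.5125·43.2500] = 21.3131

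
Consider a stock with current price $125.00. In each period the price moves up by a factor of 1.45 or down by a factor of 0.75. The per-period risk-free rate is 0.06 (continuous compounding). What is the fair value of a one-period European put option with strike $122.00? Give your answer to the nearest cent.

$14.75

Risk-neutral probability p = (e^0.06 − 0.75)/(1.45 − 0.75) = 0.3118/0.7000 = 0.4455
Terminal stock prices: S_u = 181.2, S_d = 93.75
Terminal payoffs (K − S): max(-59.25, 0) = 0, max(28.25, 0) = 28.25
Node 0 (S = 125): V_0 = e^(−0.06)·[0.4455·0.0000 + 0.5545·28.2500] = 14.7529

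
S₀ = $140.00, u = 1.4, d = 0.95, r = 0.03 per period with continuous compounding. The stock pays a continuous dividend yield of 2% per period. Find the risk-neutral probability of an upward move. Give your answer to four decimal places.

p = 0.1334

Per-period risk-free factor R = e^0.03 = 1.0305; dividend-adjusted growth = e^(0.03−0.02) = 1.0101.
Risk-neutral probability p = (1.0101 − 0.95)/(1.4 − 0.95) = 0.0601/0.4500 = 0.1334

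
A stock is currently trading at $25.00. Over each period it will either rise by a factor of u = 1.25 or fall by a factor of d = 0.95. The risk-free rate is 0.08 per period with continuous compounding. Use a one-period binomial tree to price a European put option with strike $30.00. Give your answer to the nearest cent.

$3.21

Risk-neutral probability p = (e^0.08 − 0.95)/(1.25 − 0.95) = 0.1333/0.3000 = 0.4443
Terminal stock prices: S_u = 31.25, S_d = 23.75
Terminal payoffs (K − S): max(-1.25, 0) = 0, max(6.25, 0) = 6.25
Node 0 (S = 25): V_0 = e^(−0.08)·[0.4443·0.0000 + 0.5557·6.2500] = 3.2062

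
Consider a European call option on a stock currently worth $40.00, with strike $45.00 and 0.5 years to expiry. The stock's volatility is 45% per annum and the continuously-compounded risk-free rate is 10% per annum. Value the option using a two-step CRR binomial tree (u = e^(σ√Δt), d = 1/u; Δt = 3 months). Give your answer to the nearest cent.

$4.21

CRR parameters: u = e^(σ√Δt) = e^(0.45·√0.25) = 1.2523, d = 1/u = 0.7985
Per-period rate: rΔt = 0.1·0.25 = 0.025, so R = e^0.025 = 1.0253
Risk-neutral probability p = (e^0.025 − 0.7985)/(1.2523 − 0.7985) = 0.2268/0.4538 = 0.4998
Terminal stock prices: S_uu = 62.73, S_ud = 40, S_dd = 25.51
Terminal payoffs (S − K): max(17.73, 0) = 17.73, max(-5, 0) = 0, max(-19.49, 0) = 0
Node u (S = 50.09): V_u = e^(−0.025)·[0.4998·17.7325 + 0.5002·0.0000] = 8.6434
Node d (S = 31.94): V_d = e^(−0.025)·[0.4998·0.0000 + 0.5002·0.0000] = 0.0000
Node 0 (S = 40): V_0 = e^(−0.025)·[0.4998·8.6434 + 0.5002·0.0000] = 4.2130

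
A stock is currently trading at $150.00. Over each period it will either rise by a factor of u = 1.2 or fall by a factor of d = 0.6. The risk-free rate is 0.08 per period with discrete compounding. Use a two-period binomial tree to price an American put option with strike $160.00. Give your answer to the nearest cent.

$20.10

Risk-neutral probability p = (1 + 0.08 − 0.6)/(1.2 − 0.6) = 0.4800/0.6000 = 0.8000
Terminal stock prices: S_uu = 216, S_ud = 108, S_dd = 54
Terminal payoffs (K − S): max(-56, 0) = 0, max(52, 0) = 52, max(106, 0) = 106
Node u (S = 180): continuation = 1/1.08·[0.8000·0.0000 + 0.2000·52.0000] = 9.6296; exercise value = 0.0000 ≤ continuation, so V_u = 9.6296
Node d (S = 90): continuation = 1/1.08·[0.8000·52.0000 + 0.2000·106.0000] = 58.1481; exercise value = 70.0000 > continuation, so V_d = 70.0000 (exercise)
Node 0 (S = 150): continuation = 1/1.08·[0.8000·9.6296 + 0.2000·70.0000] = 20.0960; exercise value = 10.0000 ≤ continuation, so V_0 = 20.0960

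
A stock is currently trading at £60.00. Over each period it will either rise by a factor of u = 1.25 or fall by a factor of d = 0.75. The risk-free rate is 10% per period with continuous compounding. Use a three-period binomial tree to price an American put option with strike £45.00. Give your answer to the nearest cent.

£1.02

Risk-neutral probability p = (e^0.1 − 0.75)/(1.25 − 0.75) = 0.3552/0.5000 = 0.7103
Terminal stock prices: S_uuu = 117.2, S_uud = 70.31, S_udd = 42.19, S_ddd = 25.31
Terminal payoffs (K − S): max(-72.19, 0) = 0, max(-25.31, 0) = 0, max(2.812, 0) = 2.812, max(19.69, 0) = 19.69
Node uu (S = 93.75): continuation = e^(−0.1)·[0.7103·0.0000 + 0.2897·0.0000] = 0.0000; exercise value = 0.0000 ≤ continuation, so V_uu = 0.0000
Node ud (S = 56.25): continuation = e^(−0.1)·[0.7103·0.0000 + 0.2897·2.8125] = 0.7371; exercise value = 0.0000 ≤ continuation, so V_ud = 0.7371
Node dd (S = 33.75): continuation = e^(−0.1)·[0.7103·2.8125 + 0.2897·19.6875] = 6.9677; exercise value = 11.2500 > continuation, so V_dd = 11.2500 (exercise)
Node u (S = 75): continuation = e^(−0.1)·[0.7103·0.0000 + 0.2897·0.7371] = 0.1932; exercise value = 0.0000 ≤ continuation, so V_u = 0.1932
Node d (S = 45): continuation = e^(−0.1)·[0.7103·0.7371 + 0.2897·11.2500] = 3.4223; exercise value = 0.0000 ≤ continuation, so V_d = 3.4223
Node 0 (S = 60): continuation = e^(−0.1)·[0.7103·0.1932 + 0.2897·3.4223] = 1.0212; exercise value = 0.0000 ≤ continuation, so V_0 = 1.0212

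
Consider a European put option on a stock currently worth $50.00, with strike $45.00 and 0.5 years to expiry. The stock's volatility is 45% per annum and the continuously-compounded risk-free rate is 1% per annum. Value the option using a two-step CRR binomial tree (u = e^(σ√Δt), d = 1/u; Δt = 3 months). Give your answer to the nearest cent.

CRR parameters: u = e^(σ√Δt) = e^(0.45·√0.25) = 1.2523, d = 1/u = 0.7985
Per-period rate: rΔt = 0.01·0.25 = 0.0025, so R = e^0.0025 = 1.0025
Risk-neutral probability p = (e^0.0025 − 0.7985)/(1.2523 − 0.7985) = 0.2040/0.4538 = 0.4495
Terminal stock prices: S_uu = 78.42, S_ud = 50, S_dd = 31.88
Terminal payoffs (K − S): max(-33.42, 0) = 0, max(-5, 0) = 0, max(13.12, 0) = 13.12
Node u (S = 62.62): V_u = e^(−0.0025)·[0.4495·0.0000 + 0.5505·0.0000] = 0.0000
Node d (S = 39.93): V_d = e^(−0.0025)·[0.4495·0.0000 + 0.5505·13.1186] = 7.2037
Node 0 (S = 50): V_0 = e^(−0.0025)·[0.4495·0.0000 + 0.5505·7.2037] = 3.9557

$3.96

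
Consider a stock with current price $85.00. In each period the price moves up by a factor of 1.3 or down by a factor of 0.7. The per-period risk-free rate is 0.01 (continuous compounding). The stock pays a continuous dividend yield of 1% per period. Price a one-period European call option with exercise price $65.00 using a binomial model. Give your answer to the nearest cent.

$22.52

Per-period risk-free factor R = e^0.01 = 1.0101; dividend-adjusted growth = e^(0.01−0.01) = 1.0000.
Risk-neutral probability p = (1.0000 − 0.7)/(1.3 − 0.7) = 0.3000/0.6000 = 0.5000
Terminal stock prices: S_u = 110.5, S_d = 59.5
Terminal payoffs (S − K): max(45.5, 0) = 45.5, max(-5.5, 0) = 0
Node 0 (S = 85): V_0 = e^(−0.01)·[0.5000·45.5000 + 0.5000·0.0000] = 22.5236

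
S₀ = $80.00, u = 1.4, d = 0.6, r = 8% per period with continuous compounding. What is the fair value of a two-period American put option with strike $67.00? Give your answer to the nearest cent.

$6.94

Risk-neutral probability p = (e^0.08 − 0.6)/(1.4 − 0.6) = 0.4833/0.8000 = 0.6041
Terminal stock prices: S_uu = 156.8, S_ud = 67.2, S_dd = 28.8
Terminal payoffs (K − S): max(-89.8, 0) = 0, max(-0.2, 0) = 0, max(38.2, 0) = 38.2
Node u (S = 112): continuation = e^(−0.08)·[0.6041·0.0000 + 0.3959·0.0000] = 0.0000; exercise value = 0.0000 ≤ continuation, so V_u = 0.0000
Node d (S = 48): continuation = e^(−0.08)·[0.6041·0.0000 + 0.3959·38.2000] = 13.9603; exercise value = 19.0000 > continuation, so V_d = 19.0000 (exercise)
Node 0 (S = 80): continuation = e^(−0.08)·[0.6041·0.0000 + 0.3959·19.0000] = 6.9436; exercise value = 0.0000 ≤ continuation, so V_0 = 6.9436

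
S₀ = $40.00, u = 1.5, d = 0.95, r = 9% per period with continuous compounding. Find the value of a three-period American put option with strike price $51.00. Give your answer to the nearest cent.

Risk-neutral probability p = (e^0.09 − 0.95)/(1.5 − 0.95) = 0.1442/0.5500 = 0.2621
Terminal stock prices: S_uuu = 135, S_uud = 85.5, S_udd = 54.15, S_ddd = 34.29
Terminal payoffs (K − S): max(-84, 0) = 0, max(-34.5, 0) = 0, max(-3.15, 0) = 0, max(16.71, 0) = 16.71
Node uu (S = 90): continuation = e^(−0.09)·[0.2621·0.0000 + 0.7379·0.0000] = 0.0000; exercise value = 0.0000 ≤ continuation, so V_uu = 0.0000
Node ud (S = 57): continuation = e^(−0.09)·[0.2621·0.0000 + 0.7379·0.0000] = 0.0000; exercise value = 0.0000 ≤ continuation, so V_ud = 0.0000
Node dd (S = 36.1): continuation = e^(−0.09)·[0.2621·0.0000 + 0.7379·16.7050] = 11.2651; exercise value = 14.9000 > continuation, so V_dd = 14.9000 (exercise)
Node u (S = 60): continuation = e^(−0.09)·[0.2621·0.0000 + 0.7379·0.0000] = 0.0000; exercise value = 0.0000 ≤ continuation, so V_u = 0.0000
Node d (S = 38): continuation = e^(−0.09)·[0.2621·0.0000 + 0.7379·14.9000] = 10.0479; exercise value = 13.0000 > continuation, so V_d = 13.0000 (exercise)
Node 0 (S = 40): continuation = e^(−0.09)·[0.2621·0.0000 + 0.7379·13.0000] = 8.7667; exercise value = 11.0000 > continuation, so V_0 = 11.0000 (exercise)

$11.00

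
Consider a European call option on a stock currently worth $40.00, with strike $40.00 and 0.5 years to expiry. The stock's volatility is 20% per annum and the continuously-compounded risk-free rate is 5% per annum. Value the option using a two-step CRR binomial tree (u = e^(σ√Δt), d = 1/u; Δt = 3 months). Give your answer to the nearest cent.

CRR parameters: u = e^(σ√Δt) = e^(0.2·√0.25) = 1.1052, d = 1/u = 0.9048
Per-period rate: rΔt = 0.05·0.25 = 0.0125, so R = e^0.0125 = 1.0126
Risk-neutral probability p = (e^0.0125 − 0.9048)/(1.1052 − 0.9048) = 0.1077/0.2003 = 0.5378
Terminal stock prices: S_uu = 48.86, S_ud = 40, S_dd = 32.75
Terminal payoffs (S − K): max(8.856, 0) = 8.856, max(0, 0) = 0, max(-7.251, 0) = 0
Node u (S = 44.21): V_u = e^(−0.0125)·[0.5378·8.8561 + 0.4622·0.0000] = 4.7037
Node d (S = 36.19): V_d = e^(−0.0125)·[0.5378·0.0000 + 0.4622·0.0000] = 0.0000
Node 0 (S = 40): V_0 = e^(−0.0125)·[0.5378·4.7037 + 0.4622·0.0000] = 2.4983

$2.50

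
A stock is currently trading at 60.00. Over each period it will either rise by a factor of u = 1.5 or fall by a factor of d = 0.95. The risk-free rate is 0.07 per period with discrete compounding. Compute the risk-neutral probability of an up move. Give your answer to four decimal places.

Risk-neutral probability p = (1 + 0.07 − 0.95)/(1.5 − 0.95) = 0.1200/0.5500 = 0.2182

p = 0.2182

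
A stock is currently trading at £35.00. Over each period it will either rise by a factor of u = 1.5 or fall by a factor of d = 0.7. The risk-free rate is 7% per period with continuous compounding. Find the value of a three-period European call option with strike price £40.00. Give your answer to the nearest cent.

Risk-neutral probability p = (e^0.07 − 0.7)/(1.5 − 0.7) = 0.3725/0.8000 = 0.4656
Terminal stock prices: S_uuu = 118.1, S_uud = 55.12, S_udd = 25.72, S_ddd = 12
Terminal payoffs (S − K): max(78.12, 0) = 78.12, max(15.12, 0) = 15.12, max(-14.28, 0) = 0, max(-28, 0) = 0
Node uu (S = 78.75): V_uu = e^(−0.07)·[0.4656·78.1250 + 0.5344·15.1250] = 41.4542
Node ud (S = 36.75): V_ud = e^(−0.07)·[0.4656·15.1250 + 0.5344·0.0000] = 6.5666
Node dd (S = 17.15): V_dd = e^(−0.07)·[0.4656·0.0000 + 0.5344·0.0000] = 0.0000
Node u (S = 52.5): V_u = e^(−0.07)·[0.4656·41.4542 + 0.5344·6.5666] = 21.2693
Node d (S = 24.5): V_d = e^(−0.07)·[0.4656·6.5666 + 0.5344·0.0000] = 2.8509
Node 0 (S = 35): V_0 = e^(−0.07)·[0.4656·21.2693 + 0.5344·2.8509] = 10.6546

£10.65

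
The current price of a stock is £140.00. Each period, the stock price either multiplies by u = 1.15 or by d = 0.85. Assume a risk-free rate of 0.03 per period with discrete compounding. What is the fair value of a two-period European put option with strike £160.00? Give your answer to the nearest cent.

Risk-neutral probability p = (1 + 0.03 − 0.85)/(1.15 − 0.85) = 0.1800/0.3000 = 0.6000
Terminal stock prices: S_uu = 185.1, S_ud = 136.8, S_dd = 101.1
Terminal payoffs (K − S): max(-25.15, 0) = 0, max(23.15, 0) = 23.15, max(58.85, 0) = 58.85
Node u (S = 161): V_u = 1/1.03·[0.6000·0.0000 + 0.4000·23.1500] = 8.9903
Node d (S = 119): V_d = 1/1.03·[0.6000·23.1500 + 0.4000·58.8500] = 36.3398
Node 0 (S = 140): V_0 = 1/1.03·[0.6000·8.9903 + 0.4000·36.3398] = 19.3496

£19.35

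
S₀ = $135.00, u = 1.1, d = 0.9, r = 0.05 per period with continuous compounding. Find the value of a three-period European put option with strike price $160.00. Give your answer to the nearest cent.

$10.04

Risk-neutral probability p = (e^0.05 − 0.9)/(1.1 − 0.9) = 0.1513/0.2000 = 0.7564
Terminal stock prices: S_uuu = 179.7, S_uud = 147, S_udd = 120.3, S_ddd = 98.42
Terminal payoffs (K − S): max(-19.69, 0) = 0, max(12.98, 0) = 12.98, max(39.71, 0) = 39.71, max(61.58, 0) = 61.58
Node uu (S = 163.4): V_uu = e^(−0.05)·[0.7564·0.0000 + 0.2436·12.9850] = 3.0094
Node ud (S = 133.7): V_ud = e^(−0.05)·[0.7564·12.9850 + 0.2436·39.7150] = 18.5467
Node dd (S = 109.4): V_dd = e^(−0.05)·[0.7564·39.7150 + 0.2436·61.5850] = 42.8467
Node u (S = 148.5): V_u = e^(−0.05)·[0.7564·3.0094 + 0.2436·18.5467] = 6.4636
Node d (S = 121.5): V_d = e^(−0.05)·[0.7564·18.5467 + 0.2436·42.8467] = 23.2740
Node 0 (S = 135): V_0 = e^(−0.05)·[0.7564·6.4636 + 0.2436·23.2740] = 10.0444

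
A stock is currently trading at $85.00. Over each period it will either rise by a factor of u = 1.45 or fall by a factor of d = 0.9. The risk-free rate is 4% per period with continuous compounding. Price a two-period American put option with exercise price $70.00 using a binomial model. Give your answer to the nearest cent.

$0.59

Risk-neutral probability p = (e^0.04 − 0.9)/(1.45 − 0.9) = 0.1408/0.5500 = 0.2560
Terminal stock prices: S_uu = 178.7, S_ud = 110.9, S_dd = 68.85
Terminal payoffs (K − S): max(-108.7, 0) = 0, max(-40.92, 0) = 0, max(1.15, 0) = 1.15
Node u (S = 123.2): continuation = e^(−0.04)·[0.2560·0.0000 + 0.7440·0.0000] = 0.0000; exercise value = 0.0000 ≤ continuation, so V_u = 0.0000
Node d (S = 76.5): continuation = e^(−0.04)·[0.2560·0.0000 + 0.7440·1.1500] = 0.8220; exercise value = 0.0000 ≤ continuation, so V_d = 0.8220
Node 0 (S = 85): continuation = e^(−0.04)·[0.2560·0.0000 + 0.7440·0.8220] = 0.5876; exercise value = 0.0000 ≤ continuation, so V_0 = 0.5876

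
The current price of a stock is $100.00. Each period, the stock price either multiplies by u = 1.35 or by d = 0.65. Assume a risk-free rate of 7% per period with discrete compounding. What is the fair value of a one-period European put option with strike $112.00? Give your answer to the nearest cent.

Risk-neutral probability p = (1 + 0.07 − 0.65)/(1.35 − 0.65) = 0.4200/0.7000 = 0.6000
Terminal stock prices: S_u = 135, S_d = 65
Terminal payoffs (K − S): max(-23, 0) = 0, max(47, 0) = 47
Node 0 (S = 100): V_0 = 1/1.07·[0.6000·0.0000 + 0.4000·47.0000] = 17.5701

$17.57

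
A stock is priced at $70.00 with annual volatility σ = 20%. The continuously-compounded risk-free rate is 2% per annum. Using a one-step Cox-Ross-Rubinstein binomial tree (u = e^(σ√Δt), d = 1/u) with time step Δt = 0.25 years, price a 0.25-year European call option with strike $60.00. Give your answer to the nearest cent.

$10.30

CRR parameters: u = e^(σ√Δt) = e^(0.2·√0.25) = 1.1052, d = 1/u = 0.9048
Per-period rate: rΔt = 0.02·0.25 = 0.005, so R = e^0.005 = 1.0050
Risk-neutral probability p = (e^0.005 − 0.9048)/(1.1052 − 0.9048) = 0.1002/0.2003 = 0.5000
Terminal stock prices: S_u = 77.36, S_d = 63.34
Terminal payoffs (S − K): max(17.36, 0) = 17.36, max(3.339, 0) = 3.339
Node 0 (S = 70): V_0 = e^(−0.005)·[0.5000·17.3620 + 0.5000·3.3386] = 10.2993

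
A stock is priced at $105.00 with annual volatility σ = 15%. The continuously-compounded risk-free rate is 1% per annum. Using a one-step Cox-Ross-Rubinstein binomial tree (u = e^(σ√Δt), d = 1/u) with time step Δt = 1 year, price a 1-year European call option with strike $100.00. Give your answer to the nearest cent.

$10.80

CRR parameters: u = e^(σ√Δt) = e^(0.15·√1) = 1.1618, d = 1/u = 0.8607
Per-period rate: rΔt = 0.01·1 = 0.01, so R = e^0.01 = 1.0101
Risk-neutral probability p = (e^0.01 − 0.8607)/(1.1618 − 0.8607) = 0.1493/0.3011 = 0.4959
Terminal stock prices: S_u = 122, S_d = 90.37
Terminal payoffs (S − K): max(21.99, 0) = 21.99, max(-9.626, 0) = 0
Node 0 (S = 105): V_0 = e^(−0.01)·[0.4959·21.9926 + 0.5041·0.0000] = 10.7986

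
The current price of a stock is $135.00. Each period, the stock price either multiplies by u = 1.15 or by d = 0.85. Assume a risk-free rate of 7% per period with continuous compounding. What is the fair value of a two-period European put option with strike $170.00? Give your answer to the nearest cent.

$16.87

Risk-neutral probability p = (e^0.07 − 0.85)/(1.15 − 0.85) = 0.2225/0.3000 = 0.7417
Terminal stock prices: S_uu = 178.5, S_ud = 132, S_dd = 97.54
Terminal payoffs (K − S): max(-8.537, 0) = 0, max(38.04, 0) = 38.04, max(72.46, 0) = 72.46
Node u (S = 155.2): V_u = e^(−0.07)·[0.7417·0.0000 + 0.2583·38.0375] = 9.1611
Node d (S = 114.8): V_d = e^(−0.07)·[0.7417·38.0375 + 0.2583·72.4625] = 43.7569
Node 0 (S = 135): V_0 = e^(−0.07)·[0.7417·9.1611 + 0.2583·43.7569] = 16.8739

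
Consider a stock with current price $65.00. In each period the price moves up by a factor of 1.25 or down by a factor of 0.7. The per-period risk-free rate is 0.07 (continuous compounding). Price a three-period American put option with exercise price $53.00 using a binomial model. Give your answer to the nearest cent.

$3.42

Risk-neutral probability p = (e^0.07 − 0.7)/(1.25 − 0.7) = 0.3725/0.5500 = 0.6773
Terminal stock prices: S_uuu = 127, S_uud = 71.09, S_udd = 39.81, S_ddd = 22.29
Terminal payoffs (K − S): max(-73.95, 0) = 0, max(-18.09, 0) = 0, max(13.19, 0) = 13.19, max(30.71, 0) = 30.71
Node uu (S = 101.6): continuation = e^(−0.07)·[0.6773·0.0000 + 0.3227·0.0000] = 0.0000; exercise value = 0.0000 ≤ continuation, so V_uu = 0.0000
Node ud (S = 56.87): continuation = e^(−0.07)·[0.6773·0.0000 + 0.3227·13.1875] = 3.9681; exercise value = 0.0000 ≤ continuation, so V_ud = 3.9681
Node dd (S = 31.85): continuation = e^(−0.07)·[0.6773·13.1875 + 0.3227·30.7050] = 17.5669; exercise value = 21.1500 > continuation, so V_dd = 21.1500 (exercise)
Node u (S = 81.25): continuation = e^(−0.07)·[0.6773·0.0000 + 0.3227·3.9681] = 1.1940; exercise value = 0.0000 ≤ continuation, so V_u = 1.1940
Node d (S = 45.5): continuation = e^(−0.07)·[0.6773·3.9681 + 0.3227·21.1500] = 8.8698; exercise value = 7.5000 ≤ continuation, so V_d = 8.8698
Node 0 (S = 65): continuation = e^(−0.07)·[0.6773·1.1940 + 0.3227·8.8698] = 3.4229; exercise value = 0.0000 ≤ continuation, so V_0 = 3.4229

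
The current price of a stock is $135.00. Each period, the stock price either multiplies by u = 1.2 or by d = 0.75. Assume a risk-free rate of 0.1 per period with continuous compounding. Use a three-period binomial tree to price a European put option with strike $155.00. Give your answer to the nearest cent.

$8.34

Risk-neutral probability p = (e^0.1 − 0.75)/(1.2 − 0.75) = 0.3552/0.4500 = 0.7893
Terminal stock prices: S_uuu = 233.3, S_uud = 145.8, S_udd = 91.12, S_ddd = 56.95
Terminal payoffs (K − S): max(-78.28, 0) = 0, max(9.2, 0) = 9.2, max(63.88, 0) = 63.88, max(98.05, 0) = 98.05
Node uu (S = 194.4): V_uu = e^(−0.1)·[0.7893·0.0000 + 0.2107·9.2000] = 1.7542
Node ud (S = 121.5): V_ud = e^(−0.1)·[0.7893·9.2000 + 0.2107·63.8750] = 18.7498
Node dd (S = 75.94): V_dd = e^(−0.1)·[0.7893·63.8750 + 0.2107·98.0469] = 64.3123
Node u (S = 162): V_u = e^(−0.1)·[0.7893·1.7542 + 0.2107·18.7498] = 4.8280
Node d (S = 101.2): V_d = e^(−0.1)·[0.7893·18.7498 + 0.2107·64.3123] = 25.6533
Node 0 (S = 135): V_0 = e^(−0.1)·[0.7893·4.8280 + 0.2107·25.6533] = 8.3394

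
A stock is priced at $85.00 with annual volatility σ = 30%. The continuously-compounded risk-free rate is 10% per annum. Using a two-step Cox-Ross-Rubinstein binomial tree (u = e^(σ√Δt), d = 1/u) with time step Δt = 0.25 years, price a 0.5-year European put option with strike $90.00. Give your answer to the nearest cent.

CRR parameters: u = e^(σ√Δt) = e^(0.3·√0.25) = 1.1618, d = 1/u = 0.8607
Per-period rate: rΔt = 0.1·0.25 = 0.025, so R = e^0.025 = 1.0253
Risk-neutral probability p = (e^0.025 − 0.8607)/(1.1618 − 0.8607) = 0.1646/0.3011 = 0.5466
Terminal stock prices: S_uu = 114.7, S_ud = 85, S_dd = 62.97
Terminal payoffs (K − S): max(-24.74, 0) = 0, max(5, 0) = 5, max(27.03, 0) = 27.03
Node u (S = 98.76): V_u = e^(−0.025)·[0.5466·0.0000 + 0.4534·5.0000] = 2.2108
Node d (S = 73.16): V_d = e^(−0.025)·[0.5466·5.0000 + 0.4534·27.0305] = 14.6177
Node 0 (S = 85): V_0 = e^(−0.025)·[0.5466·2.2108 + 0.4534·14.6177] = 7.6422

$7.64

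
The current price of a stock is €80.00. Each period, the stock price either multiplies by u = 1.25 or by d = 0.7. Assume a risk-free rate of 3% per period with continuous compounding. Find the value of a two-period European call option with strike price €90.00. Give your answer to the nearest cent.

€11.90

Risk-neutral probability p = (e^0.03 − 0.7)/(1.25 − 0.7) = 0.3305/0.5500 = 0.6008
Terminal stock prices: S_uu = 125, S_ud = 70, S_dd = 39.2
Terminal payoffs (S − K): max(35, 0) = 35, max(-20, 0) = 0, max(-50.8, 0) = 0
Node u (S = 100): V_u = e^(−0.03)·[0.6008·35.0000 + 0.3992·0.0000] = 20.4074
Node d (S = 56): V_d = e^(−0.03)·[0.6008·0.0000 + 0.3992·0.0000] = 0.0000
Node 0 (S = 80): V_0 = e^(−0.03)·[0.6008·20.4074 + 0.3992·0.0000] = 11.8989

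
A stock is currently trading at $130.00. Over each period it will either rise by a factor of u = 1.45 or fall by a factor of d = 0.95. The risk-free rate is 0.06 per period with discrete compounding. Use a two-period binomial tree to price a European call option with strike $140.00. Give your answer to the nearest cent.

$17.68

Risk-neutral probability p = (1 + 0.06 − 0.95)/(1.45 − 0.95) = 0.1100/0.5000 = 0.2200
Terminal stock prices: S_uu = 273.3, S_ud = 179.1, S_dd = 117.3
Terminal payoffs (S − K): max(133.3, 0) = 133.3, max(39.07, 0) = 39.07, max(-22.67, 0) = 0
Node u (S = 188.5): V_u = 1/1.06·[0.2200·133.3250 + 0.7800·39.0750] = 56.4245
Node d (S = 123.5): V_d = 1/1.06·[0.2200·39.0750 + 0.7800·0.0000] = 8.1099
Node 0 (S = 130): V_0 = 1/1.06·[0.2200·56.4245 + 0.7800·8.1099] = 17.6784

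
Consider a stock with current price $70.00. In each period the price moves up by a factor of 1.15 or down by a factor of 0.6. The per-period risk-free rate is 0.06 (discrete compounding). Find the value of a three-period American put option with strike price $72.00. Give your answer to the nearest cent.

Risk-neutral probability p = (1 + 0.06 − 0.6)/(1.15 − 0.6) = 0.4600/0.5500 = 0.8364
Terminal stock prices: S_uuu = 106.5, S_uud = 55.54, S_udd = 28.98, S_ddd = 15.12
Terminal payoffs (K − S): max(-34.46, 0) = 0, max(16.46, 0) = 16.46, max(43.02, 0) = 43.02, max(56.88, 0) = 56.88
Node uu (S = 92.57): continuation = 1/1.06·[0.8364·0.0000 + 0.1636·16.4550] = 2.5402; exercise value = 0.0000 ≤ continuation, so V_uu = 2.5402
Node ud (S = 48.3): continuation = 1/1.06·[0.8364·16.4550 + 0.1636·43.0200] = 19.6245; exercise value = 23.7000 > continuation, so V_ud = 23.7000 (exercise)
Node dd (S = 25.2): continuation = 1/1.06·[0.8364·43.0200 + 0.1636·56.8800] = 42.7245; exercise value = 46.8000 > continuation, so V_dd = 46.8000 (exercise)
Node u (S = 80.5): continuation = 1/1.06·[0.8364·2.5402 + 0.1636·23.7000] = 5.6630; exercise value = 0.0000 ≤ continuation, so V_u = 5.6630
Node d (S = 42): continuation = 1/1.06·[0.8364·23.7000 + 0.1636·46.8000] = 25.9245; exercise value = 30.0000 > continuation, so V_d = 30.0000 (exercise)
Node 0 (S = 70): continuation = 1/1.06·[0.8364·5.6630 + 0.1636·30.0000] = 9.0994; exercise value = 2.0000 ≤ continuation, so V_0 = 9.0994

$9.10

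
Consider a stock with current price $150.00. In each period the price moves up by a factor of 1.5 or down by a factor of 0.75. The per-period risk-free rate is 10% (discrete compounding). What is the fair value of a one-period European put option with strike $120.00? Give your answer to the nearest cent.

$3.64

Risk-neutral probability p = (1 + 0.1 − 0.75)/(1.5 − 0.75) = 0.3500/0.7500 = 0.4667
Terminal stock prices: S_u = 225, S_d = 112.5
Terminal payoffs (K − S): max(-105, 0) = 0, max(7.5, 0) = 7.5
Node 0 (S = 150): V_0 = 1/1.1·[0.4667·0.0000 + 0.5333·7.5000] = 3.6364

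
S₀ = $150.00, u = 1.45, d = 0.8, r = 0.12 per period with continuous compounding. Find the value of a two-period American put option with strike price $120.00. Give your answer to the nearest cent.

Risk-neutral probability p = (e^0.12 − 0.8)/(1.45 − 0.8) = 0.3275/0.6500 = 0.5038
Terminal stock prices: S_uu = 315.4, S_ud = 174, S_dd = 96
Terminal payoffs (K − S): max(-195.4, 0) = 0, max(-54, 0) = 0, max(24, 0) = 24
Node u (S = 217.5): continuation = e^(−0.12)·[0.5038·0.0000 + 0.4962·0.0000] = 0.0000; exercise value = 0.0000 ≤ continuation, so V_u = 0.0000
Node d (S = 120): continuation = e^(−0.12)·[0.5038·0.0000 + 0.4962·24.0000] = 10.5613; exercise value = 0.0000 ≤ continuation, so V_d = 10.5613
Node 0 (S = 150): continuation = e^(−0.12)·[0.5038·0.0000 + 0.4962·10.5613] = 4.6475; exercise value = 0.0000 ≤ continuation, so V_0 = 4.6475

$4.65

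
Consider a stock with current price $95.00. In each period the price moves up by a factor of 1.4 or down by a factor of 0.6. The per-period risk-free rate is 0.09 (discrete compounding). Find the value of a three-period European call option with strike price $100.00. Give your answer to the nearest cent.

Risk-neutral probability p = (1 + 0.09 − 0.6)/(1.4 − 0.6) = 0.4900/0.8000 = 0.6125
Terminal stock prices: S_uuu = 260.7, S_uud = 111.7, S_udd = 47.88, S_ddd = 20.52
Terminal payoffs (S − K): max(160.7, 0) = 160.7, max(11.72, 0) = 11.72, max(-52.12, 0) = 0, max(-79.48, 0) = 0
Node uu (S = 186.2): V_uu = 1/1.09·[0.6125·160.6800 + 0.3875·11.7200] = 94.4569
Node ud (S = 79.8): V_ud = 1/1.09·[0.6125·11.7200 + 0.3875·0.0000] = 6.5858
Node dd (S = 34.2): V_dd = 1/1.09·[0.6125·0.0000 + 0.3875·0.0000] = 0.0000
Node u (S = 133): V_u = 1/1.09·[0.6125·94.4569 + 0.3875·6.5858] = 55.4191
Node d (S = 57): V_d = 1/1.09·[0.6125·6.5858 + 0.3875·0.0000] = 3.7007
Node 0 (S = 95): V_0 = 1/1.09·[0.6125·55.4191 + 0.3875·3.7007] = 32.4571

$32.46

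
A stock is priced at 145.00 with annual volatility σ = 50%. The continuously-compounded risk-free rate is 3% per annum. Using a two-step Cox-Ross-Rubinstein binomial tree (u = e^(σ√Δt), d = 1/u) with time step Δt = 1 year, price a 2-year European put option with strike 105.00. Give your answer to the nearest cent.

17.12

CRR parameters: u = e^(σ√Δt) = e^(0.5·√1) = 1.6487, d = 1/u = 0.6065
Per-period rate: rΔt = 0.03·1 = 0.03, so R = e^0.03 = 1.0305
Risk-neutral probability p = (e^0.03 − 0.6065)/(1.6487 − 0.6065) = 0.4239/1.0422 = 0.4068
Terminal stock prices: S_uu = 394.2, S_ud = 145, S_dd = 53.34
Terminal payoffs (K − S): max(-289.2, 0) = 0, max(-40, 0) = 0, max(51.66, 0) = 51.66
Node u (S = 239.1): V_u = e^(−0.03)·[0.4068·0.0000 + 0.5932·0.0000] = 0.0000
Node d (S = 87.95): V_d = e^(−0.03)·[0.4068·0.0000 + 0.5932·51.6575] = 29.7395
Node 0 (S = 145): V_0 = e^(−0.03)·[0.4068·0.0000 + 0.5932·29.7395] = 17.1212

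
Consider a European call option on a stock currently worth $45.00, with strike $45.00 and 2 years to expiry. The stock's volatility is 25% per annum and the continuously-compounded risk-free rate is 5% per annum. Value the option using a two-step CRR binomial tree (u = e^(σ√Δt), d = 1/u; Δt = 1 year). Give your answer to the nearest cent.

CRR parameters: u = e^(σ√Δt) = e^(0.25·√1) = 1.2840, d = 1/u = 0.7788
Per-period rate: rΔt = 0.05·1 = 0.05, so R = e^0.05 = 1.0513
Risk-neutral probability p = (e^0.05 − 0.7788)/(1.2840 − 0.7788) = 0.2725/0.5052 = 0.5393
Terminal stock prices: S_uu = 74.19, S_ud = 45, S_dd = 27.29
Terminal payoffs (S − K): max(29.19, 0) = 29.19, max(0, 0) = 0, max(-17.71, 0) = 0
Node u (S = 57.78): V_u = e^(−0.05)·[0.5393·29.1925 + 0.4607·0.0000] = 14.9758
Node d (S = 35.05): V_d = e^(−0.05)·[0.5393·0.0000 + 0.4607·0.0000] = 0.0000
Node 0 (S = 45): V_0 = e^(−0.05)·[0.5393·14.9758 + 0.4607·0.0000] = 7.6826

$7.68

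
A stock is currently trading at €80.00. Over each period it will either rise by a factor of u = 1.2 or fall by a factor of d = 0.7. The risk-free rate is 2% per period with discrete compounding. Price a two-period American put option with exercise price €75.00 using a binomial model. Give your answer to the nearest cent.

€8.43

Risk-neutral probability p = (1 + 0.02 − 0.7)/(1.2 − 0.7) = 0.3200/0.5000 = 0.6400
Terminal stock prices: S_uu = 115.2, S_ud = 67.2, S_dd = 39.2
Terminal payoffs (K − S): max(-40.2, 0) = 0, max(7.8, 0) = 7.8, max(35.8, 0) = 35.8
Node u (S = 96): continuation = 1/1.02·[0.6400·0.0000 + 0.3600·7.8000] = 2.7529; exercise value = 0.0000 ≤ continuation, so V_u = 2.7529
Node d (S = 56): continuation = 1/1.02·[0.6400·7.8000 + 0.3600·35.8000] = 17.5294; exercise value = 19.0000 > continuation, so V_d = 19.0000 (exercise)
Node 0 (S = 80): continuation = 1/1.02·[0.6400·2.7529 + 0.3600·19.0000] = 8.4332; exercise value = 0.0000 ≤ continuation, so V_0 = 8.4332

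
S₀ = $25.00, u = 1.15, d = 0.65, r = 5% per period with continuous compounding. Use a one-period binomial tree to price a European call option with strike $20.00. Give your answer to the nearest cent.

Risk-neutral probability p = (e^0.05 − 0.65)/(1.15 − 0.65) = 0.4013/0.5000 = 0.8025
Terminal stock prices: S_u = 28.75, S_d = 16.25
Terminal payoffs (S − K): max(8.75, 0) = 8.75, max(-3.75, 0) = 0
Node 0 (S = 25): V_0 = e^(−0.05)·[0.8025·8.7500 + 0.1975·0.0000] = 6.6798

$6.68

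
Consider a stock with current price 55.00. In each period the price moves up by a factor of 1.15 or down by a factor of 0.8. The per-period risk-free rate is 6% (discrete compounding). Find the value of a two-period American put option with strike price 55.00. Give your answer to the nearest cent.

3.42

Risk-neutral probability p = (1 + 0.06 − 0.8)/(1.15 − 0.8) = 0.2600/0.3500 = 0.7429
Terminal stock prices: S_uu = 72.74, S_ud = 50.6, S_dd = 35.2
Terminal payoffs (K − S): max(-17.74, 0) = 0, max(4.4, 0) = 4.4, max(19.8, 0) = 19.8
Node u (S = 63.25): continuation = 1/1.06·[0.7429·0.0000 + 0.2571·4.4000] = 1.0674; exercise value = 0.0000 ≤ continuation, so V_u = 1.0674
Node d (S = 44): continuation = 1/1.06·[0.7429·4.4000 + 0.2571·19.8000] = 7.8868; exercise value = 11.0000 > continuation, so V_d = 11.0000 (exercise)
Node 0 (S = 55): continuation = 1/1.06·[0.7429·1.0674 + 0.2571·11.0000] = 3.4165; exercise value = 0.0000 ≤ continuation, so V_0 = 3.4165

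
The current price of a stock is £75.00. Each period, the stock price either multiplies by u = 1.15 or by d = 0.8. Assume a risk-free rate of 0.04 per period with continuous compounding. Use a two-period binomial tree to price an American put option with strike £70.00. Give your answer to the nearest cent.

Risk-neutral probability p = (e^0.04 − 0.8)/(1.15 − 0.8) = 0.2408/0.3500 = 0.6880
Terminal stock prices: S_uu = 99.19, S_ud = 69, S_dd = 48
Terminal payoffs (K − S): max(-29.19, 0) = 0, max(1, 0) = 1, max(22, 0) = 22
Node u (S = 86.25): continuation = e^(−0.04)·[0.6880·0.0000 + 0.3120·1.0000] = 0.2997; exercise value = 0.0000 ≤ continuation, so V_u = 0.2997
Node d (S = 60): continuation = e^(−0.04)·[0.6880·1.0000 + 0.3120·22.0000] = 7.2553; exercise value = 10.0000 > continuation, so V_d = 10.0000 (exercise)
Node 0 (S = 75): continuation = e^(−0.04)·[0.6880·0.2997 + 0.3120·10.0000] = 3.1955; exercise value = 0.0000 ≤ continuation, so V_0 = 3.1955

£3.20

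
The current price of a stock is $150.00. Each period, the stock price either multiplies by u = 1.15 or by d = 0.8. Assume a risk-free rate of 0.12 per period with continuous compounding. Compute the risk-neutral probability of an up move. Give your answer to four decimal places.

p = 0.9357

Risk-neutral probability p = (e^0.12 − 0.8)/(1.15 − 0.8) = 0.3275/0.3500 = 0.9357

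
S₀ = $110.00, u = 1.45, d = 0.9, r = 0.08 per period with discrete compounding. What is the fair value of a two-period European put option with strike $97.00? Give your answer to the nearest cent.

$3.07

Risk-neutral probability p = (1 + 0.08 − 0.9)/(1.45 − 0.9) = 0.1800/0.5500 = 0.3273
Terminal stock prices: S_uu = 231.3, S_ud = 143.6, S_dd = 89.1
Terminal payoffs (K − S): max(-134.3, 0) = 0, max(-46.55, 0) = 0, max(7.9, 0) = 7.9
Node u (S = 159.5): V_u = 1/1.08·[0.3273·0.0000 + 0.6727·0.0000] = 0.0000
Node d (S = 99): V_d = 1/1.08·[0.3273·0.0000 + 0.6727·7.9000] = 4.9209
Node 0 (S = 110): V_0 = 1/1.08·[0.3273·0.0000 + 0.6727·4.9209] = 3.0652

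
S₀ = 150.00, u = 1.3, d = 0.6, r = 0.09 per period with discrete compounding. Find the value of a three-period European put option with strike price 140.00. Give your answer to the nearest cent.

Risk-neutral probability p = (1 + 0.09 − 0.6)/(1.3 − 0.6) = 0.4900/0.7000 = 0.7000
Terminal stock prices: S_uuu = 329.6, S_uud = 152.1, S_udd = 70.2, S_ddd = 32.4
Terminal payoffs (K − S): max(-189.6, 0) = 0, max(-12.1, 0) = 0, max(69.8, 0) = 69.8, max(107.6, 0) = 107.6
Node uu (S = 253.5): V_uu = 1/1.09·[0.7000·0.0000 + 0.3000·0.0000] = 0.0000
Node ud (S = 117): V_ud = 1/1.09·[0.7000·0.0000 + 0.3000·69.8000] = 19.2110
Node dd (S = 54): V_dd = 1/1.09·[0.7000·69.8000 + 0.3000·107.6000] = 74.4404
Node u (S = 195): V_u = 1/1.09·[0.7000·0.0000 + 0.3000·19.2110] = 5.2874
Node d (S = 90): V_d = 1/1.09·[0.7000·19.2110 + 0.3000·74.4404] = 32.8255
Node 0 (S = 150): V_0 = 1/1.09·[0.7000·5.2874 + 0.3000·32.8255] = 12.4301

12.43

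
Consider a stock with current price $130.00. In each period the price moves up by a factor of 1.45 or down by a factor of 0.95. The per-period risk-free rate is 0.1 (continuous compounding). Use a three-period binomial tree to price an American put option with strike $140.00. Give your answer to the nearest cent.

$10.30

Risk-neutral probability p = (e^0.1 − 0.95)/(1.45 − 0.95) = 0.1552/0.5000 = 0.3103
Terminal stock prices: S_uuu = 396.3, S_uud = 259.7, S_udd = 170.1, S_ddd = 111.5
Terminal payoffs (K − S): max(-256.3, 0) = 0, max(-119.7, 0) = 0, max(-30.12, 0) = 0, max(28.54, 0) = 28.54
Node uu (S = 273.3): continuation = e^(−0.1)·[0.3103·0.0000 + 0.6897·0.0000] = 0.0000; exercise value = 0.0000 ≤ continuation, so V_uu = 0.0000
Node ud (S = 179.1): continuation = e^(−0.1)·[0.3103·0.0000 + 0.6897·0.0000] = 0.0000; exercise value = 0.0000 ≤ continuation, so V_ud = 0.0000
Node dd (S = 117.3): continuation = e^(−0.1)·[0.3103·0.0000 + 0.6897·28.5413] = 17.8106; exercise value = 22.6750 > continuation, so V_dd = 22.6750 (exercise)
Node u (S = 188.5): continuation = e^(−0.1)·[0.3103·0.0000 + 0.6897·0.0000] = 0.0000; exercise value = 0.0000 ≤ continuation, so V_u = 0.0000
Node d (S = 123.5): continuation = e^(−0.1)·[0.3103·0.0000 + 0.6897·22.6750] = 14.1498; exercise value = 16.5000 > continuation, so V_d = 16.5000 (exercise)
Node 0 (S = 130): continuation = e^(−0.1)·[0.3103·0.0000 + 0.6897·16.5000] = 10.2965; exercise value = 10.0000 ≤ continuation, so V_0 = 10.2965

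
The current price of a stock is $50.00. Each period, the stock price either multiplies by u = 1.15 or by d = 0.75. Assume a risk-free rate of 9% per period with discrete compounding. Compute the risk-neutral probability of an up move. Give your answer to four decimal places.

Risk-neutral probability p = (1 + 0.09 − 0.75)/(1.15 − 0.75) = 0.3400/0.4000 = 0.8500

p = 0.8500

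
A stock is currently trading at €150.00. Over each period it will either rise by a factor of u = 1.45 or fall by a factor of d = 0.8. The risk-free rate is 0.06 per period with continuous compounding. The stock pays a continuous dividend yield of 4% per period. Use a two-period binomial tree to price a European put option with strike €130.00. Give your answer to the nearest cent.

Per-period risk-free factor R = e^0.06 = 1.0618; dividend-adjusted growth = e^(0.06−0.04) = 1.0202.
Risk-neutral probability p = (1.0202 − 0.8)/(1.45 − 0.8) = 0.2202/0.6500 = 0.3388
Terminal stock prices: S_uu = 315.4, S_ud = 174, S_dd = 96
Terminal payoffs (K − S): max(-185.4, 0) = 0, max(-44, 0) = 0, max(34, 0) = 34
Node u (S = 217.5): V_u = e^(−0.06)·[0.3388·0.0000 + 0.6612·0.0000] = 0.0000
Node d (S = 120): V_d = e^(−0.06)·[0.3388·0.0000 + 0.6612·34.0000] = 21.1725
Node 0 (S = 150): V_0 = e^(−0.06)·[0.3388·0.0000 + 0.6612·21.1725] = 13.1846

€13.18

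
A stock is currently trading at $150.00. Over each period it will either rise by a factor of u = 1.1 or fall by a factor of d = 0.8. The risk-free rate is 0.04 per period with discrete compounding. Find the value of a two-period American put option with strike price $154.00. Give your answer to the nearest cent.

Risk-neutral probability p = (1 + 0.04 − 0.8)/(1.1 − 0.8) = 0.2400/0.3000 = 0.8000
Terminal stock prices: S_uu = 181.5, S_ud = 132, S_dd = 96
Terminal payoffs (K − S): max(-27.5, 0) = 0, max(22, 0) = 22, max(58, 0) = 58
Node u (S = 165): continuation = 1/1.04·[0.8000·0.0000 + 0.2000·22.0000] = 4.2308; exercise value = 0.0000 ≤ continuation, so V_u = 4.2308
Node d (S = 120): continuation = 1/1.04·[0.8000·22.0000 + 0.2000·58.0000] = 28.0769; exercise value = 34.0000 > continuation, so V_d = 34.0000 (exercise)
Node 0 (S = 150): continuation = 1/1.04·[0.8000·4.2308 + 0.2000·34.0000] = 9.7929; exercise value = 4.0000 ≤ continuation, so V_0 = 9.7929

$9.79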